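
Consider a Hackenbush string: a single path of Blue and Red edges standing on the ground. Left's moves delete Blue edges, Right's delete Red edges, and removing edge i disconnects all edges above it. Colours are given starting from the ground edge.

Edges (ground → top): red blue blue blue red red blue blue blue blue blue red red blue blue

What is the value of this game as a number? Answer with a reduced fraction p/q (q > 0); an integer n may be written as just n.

-3097/16384

g(r) = {  | 0 } → -1
g(rb) = { -1 | 0 } → -1/2
g(rbb) = { -1 -1/2 | 0 } → -1/4
g(rbbb) = { -1 -1/2 -1/4 | 0 } → -1/8
g(rbbbr) = { -1 -1/2 -1/4 | -1/8 0 } → -3/16
g(rbbbrr) = { -1 -1/2 -1/4 | -3/16 -1/8 0 } → -7/32
g(rbbbrrb) = { -1 -1/2 -1/4 -7/32 | -3/16 -1/8 0 } → -13/64
g(rbbbrrbb) = { -1 -1/2 -1/4 -7/32 -13/64 | -3/16 -1/8 0 } → -25/128
g(rbbbrrbbb) = { -1 -1/2 -1/4 -7/32 -13/64 -25/128 | -3/16 -1/8 0 } → -49/256
g(rbbbrrbbbb) = { -1 -1/2 -1/4 -7/32 -13/64 -25/128 -49/256 | -3/16 -1/8 0 } → -97/512
g(rbbbrrbbbbb) = { -1 -1/2 -1/4 -7/32 -13/64 -25/128 -49/256 -97/512 | -3/16 -1/8 0 } → -193/1024
g(rbbbrrbbbbbr) = { -1 -1/2 -1/4 -7/32 -13/64 -25/128 -49/256 -97/512 | -193/1024 -3/16 -1/8 0 } → -387/2048
g(rbbbrrbbbbbrr) = { -1 -1/2 -1/4 -7/32 -13/64 -25/128 -49/256 -97/512 | -387/2048 -193/1024 -3/16 -1/8 0 } → -775/4096
g(rbbbrrbbbbbrrb) = { -1 -1/2 -1/4 -7/32 -13/64 -25/128 -49/256 -97/512 -775/4096 | -387/2048 -193/1024 -3/16 -1/8 0 } → -1549/8192
g(rbbbrrbbbbbrrbb) = { -1 -1/2 -1/4 -7/32 -13/64 -25/128 -49/256 -97/512 -775/4096 -1549/8192 | -387/2048 -193/1024 -3/16 -1/8 0 } → -3097/16384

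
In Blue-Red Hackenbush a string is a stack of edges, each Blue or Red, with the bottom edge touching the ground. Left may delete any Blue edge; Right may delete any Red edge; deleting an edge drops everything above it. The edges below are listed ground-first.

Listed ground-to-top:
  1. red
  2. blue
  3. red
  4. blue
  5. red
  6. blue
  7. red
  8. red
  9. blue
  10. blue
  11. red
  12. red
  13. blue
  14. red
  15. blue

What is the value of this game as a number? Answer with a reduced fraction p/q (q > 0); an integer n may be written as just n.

-11061/16384

Prefix values for red blue red blue red blue red red blue blue red red blue red blue via {L|R} + simplicity:
G(r) = { ∅ | 0 } gives -1
G(rb) = { -1 | 0 } gives -1/2
G(rbr) = { -1 | -1/2, 0 } gives -3/4
G(rbrb) = { -1, -3/4 | -1/2, 0 } gives -5/8
G(rbrbr) = { -1, -3/4 | -5/8, -1/2, 0 } gives -11/16
G(rbrbrb) = { -1, -3/4, -11/16 | -5/8, -1/2, 0 } gives -21/32
G(rbrbrbr) = { -1, -3/4, -11/16 | -21/32, -5/8, -1/2, 0 } gives -43/64
G(rbrbrbrr) = { -1, -3/4, -11/16 | -43/64, -21/32, -5/8, -1/2, 0 } gives -87/128
G(rbrbrbrrb) = { -1, -3/4, -11/16, -87/128 | -43/64, -21/32, -5/8, -1/2, 0 } gives -173/256
G(rbrbrbrrbb) = { -1, -3/4, -11/16, -87/128, -173/256 | -43/64, -21/32, -5/8, -1/2, 0 } gives -345/512
G(rbrbrbrrbbr) = { -1, -3/4, -11/16, -87/128, -173/256 | -345/512, -43/64, -21/32, -5/8, -1/2, 0 } gives -691/1024
G(rbrbrbrrbbrr) = { -1, -3/4, -11/16, -87/128, -173/256 | -691/1024, -345/512, -43/64, -21/32, -5/8, -1/2, 0 } gives -1383/2048
G(rbrbrbrrbbrrb) = { -1, -3/4, -11/16, -87/128, -173/256, -1383/2048 | -691/1024, -345/512, -43/64, -21/32, -5/8, -1/2, 0 } gives -2765/4096
G(rbrbrbrrbbrrbr) = { -1, -3/4, -11/16, -87/128, -173/256, -1383/2048 | -2765/4096, -691/1024, -345/512, -43/64, -21/32, -5/8, -1/2, 0 } gives -5531/8192
G(rbrbrbrrbbrrbrb) = { -1, -3/4, -11/16, -87/128, -173/256, -1383/2048, -5531/8192 | -2765/4096, -691/1024, -345/512, -43/64, -21/32, -5/8, -1/2, 0 } gives -11061/16384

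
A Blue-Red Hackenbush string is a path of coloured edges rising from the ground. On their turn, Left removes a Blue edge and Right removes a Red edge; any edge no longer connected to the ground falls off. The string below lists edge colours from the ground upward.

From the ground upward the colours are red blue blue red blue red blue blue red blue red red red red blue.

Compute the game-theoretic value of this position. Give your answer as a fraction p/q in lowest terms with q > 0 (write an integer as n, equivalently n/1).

Build value(s[:k]) for k = 1..15, string s = red blue blue red blue red blue blue red blue red red red red blue.
edge 1 of 15 (red): {  | 0 } → -1
edge 2 of 15 (blue): { -1 | 0 } → -1/2
edge 3 of 15 (blue): { -1 -1/2 | 0 } → -1/4
edge 4 of 15 (red): { -1 -1/2 | -1/4 0 } → -3/8
edge 5 of 15 (blue): { -1 -1/2 -3/8 | -1/4 0 } → -5/16
edge 6 of 15 (red): { -1 -1/2 -3/8 | -5/16 -1/4 0 } → -11/32
edge 7 of 15 (blue): { -1 -1/2 -3/8 -11/32 | -5/16 -1/4 0 } → -21/64
edge 8 of 15 (blue): { -1 -1/2 -3/8 -11/32 -21/64 | -5/16 -1/4 0 } → -41/128
edge 9 of 15 (red): { -1 -1/2 -3/8 -11/32 -21/64 | -41/128 -5/16 -1/4 0 } → -83/256
edge 10 of 15 (blue): { -1 -1/2 -3/8 -11/32 -21/64 -83/256 | -41/128 -5/16 -1/4 0 } → -165/512
edge 11 of 15 (red): { -1 -1/2 -3/8 -11/32 -21/64 -83/256 | -165/512 -41/128 -5/16 -1/4 0 } → -331/1024
edge 12 of 15 (red): { -1 -1/2 -3/8 -11/32 -21/64 -83/256 | -331/1024 -165/512 -41/128 -5/16 -1/4 0 } → -663/2048
edge 13 of 15 (red): { -1 -1/2 -3/8 -11/32 -21/64 -83/256 | -663/2048 -331/1024 -165/512 -41/128 -5/16 -1/4 0 } → -1327/4096
edge 14 of 15 (red): { -1 -1/2 -3/8 -11/32 -21/64 -83/256 | -1327/4096 -663/2048 -331/1024 -165/512 -41/128 -5/16 -1/4 0 } → -2655/8192
edge 15 of 15 (blue): { -1 -1/2 -3/8 -11/32 -21/64 -83/256 -2655/8192 | -1327/4096 -663/2048 -331/1024 -165/512 -41/128 -5/16 -1/4 0 } → -5309/16384

-5309/16384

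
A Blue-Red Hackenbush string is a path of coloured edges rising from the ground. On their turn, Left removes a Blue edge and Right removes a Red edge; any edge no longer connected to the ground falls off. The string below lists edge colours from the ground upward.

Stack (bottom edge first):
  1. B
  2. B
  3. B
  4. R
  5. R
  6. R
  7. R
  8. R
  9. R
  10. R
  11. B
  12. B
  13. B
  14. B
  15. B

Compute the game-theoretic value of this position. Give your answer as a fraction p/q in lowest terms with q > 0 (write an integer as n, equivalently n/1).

edge 1 of 15 (B): { 0 | (no moves) } — 1
edge 2 of 15 (B): { 0,1 | (no moves) } — 2
edge 3 of 15 (B): { 0,1,2 | (no moves) } — 3
edge 4 of 15 (R): { 0,1,2 | 3 } — 5/2
edge 5 of 15 (R): { 0,1,2 | 5/2,3 } — 9/4
edge 6 of 15 (R): { 0,1,2 | 9/4,5/2,3 } — 17/8
edge 7 of 15 (R): { 0,1,2 | 17/8,9/4,5/2,3 } — 33/16
edge 8 of 15 (R): { 0,1,2 | 33/16,17/8,9/4,5/2,3 } — 65/32
edge 9 of 15 (R): { 0,1,2 | 65/32,33/16,17/8,9/4,5/2,3 } — 129/64
edge 10 of 15 (R): { 0,1,2 | 129/64,65/32,33/16,17/8,9/4,5/2,3 } — 257/128
edge 11 of 15 (B): { 0,1,2,257/128 | 129/64,65/32,33/16,17/8,9/4,5/2,3 } — 515/256
edge 12 of 15 (B): { 0,1,2,257/128,515/256 | 129/64,65/32,33/16,17/8,9/4,5/2,3 } — 1031/512
edge 13 of 15 (B): { 0,1,2,257/128,515/256,1031/512 | 129/64,65/32,33/16,17/8,9/4,5/2,3 } — 2063/1024
edge 14 of 15 (B): { 0,1,2,257/128,515/256,1031/512,2063/1024 | 129/64,65/32,33/16,17/8,9/4,5/2,3 } — 4127/2048
edge 15 of 15 (B): { 0,1,2,257/128,515/256,1031/512,2063/1024,4127/2048 | 129/64,65/32,33/16,17/8,9/4,5/2,3 } — 8255/4096

8255/4096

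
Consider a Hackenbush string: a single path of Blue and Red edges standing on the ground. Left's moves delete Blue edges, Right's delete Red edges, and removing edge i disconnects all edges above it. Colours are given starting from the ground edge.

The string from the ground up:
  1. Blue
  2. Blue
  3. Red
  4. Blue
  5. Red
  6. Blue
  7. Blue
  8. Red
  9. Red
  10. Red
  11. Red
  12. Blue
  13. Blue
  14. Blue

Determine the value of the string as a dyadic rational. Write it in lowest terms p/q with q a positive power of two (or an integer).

Prefix values for Blue Blue Red Blue Red Blue Blue Red Red Red Red Blue Blue Blue via {L|R} + simplicity:
g(B) = { 0 |  } => 1
g(BB) = { 0 1 |  } => 2
g(BBR) = { 0 1 | 2 } => 3/2
g(BBRB) = { 0 1 3/2 | 2 } => 7/4
g(BBRBR) = { 0 1 3/2 | 7/4 2 } => 13/8
g(BBRBRB) = { 0 1 3/2 13/8 | 7/4 2 } => 27/16
g(BBRBRBB) = { 0 1 3/2 13/8 27/16 | 7/4 2 } => 55/32
g(BBRBRBBR) = { 0 1 3/2 13/8 27/16 | 55/32 7/4 2 } => 109/64
g(BBRBRBBRR) = { 0 1 3/2 13/8 27/16 | 109/64 55/32 7/4 2 } => 217/128
g(BBRBRBBRRR) = { 0 1 3/2 13/8 27/16 | 217/128 109/64 55/32 7/4 2 } => 433/256
g(BBRBRBBRRRR) = { 0 1 3/2 13/8 27/16 | 433/256 217/128 109/64 55/32 7/4 2 } => 865/512
g(BBRBRBBRRRRB) = { 0 1 3/2 13/8 27/16 865/512 | 433/256 217/128 109/64 55/32 7/4 2 } => 1731/1024
g(BBRBRBBRRRRBB) = { 0 1 3/2 13/8 27/16 865/512 1731/1024 | 433/256 217/128 109/64 55/32 7/4 2 } => 3463/2048
g(BBRBRBBRRRRBBB) = { 0 1 3/2 13/8 27/16 865/512 1731/1024 3463/2048 | 433/256 217/128 109/64 55/32 7/4 2 } => 6927/4096

6927/4096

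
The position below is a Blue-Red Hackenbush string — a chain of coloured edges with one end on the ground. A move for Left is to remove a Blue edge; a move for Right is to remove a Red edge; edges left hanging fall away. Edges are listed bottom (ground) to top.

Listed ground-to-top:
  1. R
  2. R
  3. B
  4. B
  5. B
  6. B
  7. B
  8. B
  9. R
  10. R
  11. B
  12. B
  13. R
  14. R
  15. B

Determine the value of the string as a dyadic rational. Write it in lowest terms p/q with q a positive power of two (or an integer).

-8397/8192

Prefix values for R R B B B B B B R R B B R R B via {L|R} + simplicity:
G_1 [R]  L=[(no moves)]  R=[0]  so -1
G_2 [RR]  L=[(no moves)]  R=[-1,0]  so -2
G_3 [RRB]  L=[-2]  R=[-1,0]  so -3/2
G_4 [RRBB]  L=[-2,-3/2]  R=[-1,0]  so -5/4
G_5 [RRBBB]  L=[-2,-3/2,-5/4]  R=[-1,0]  so -9/8
G_6 [RRBBBB]  L=[-2,-3/2,-5/4,-9/8]  R=[-1,0]  so -17/16
G_7 [RRBBBBB]  L=[-2,-3/2,-5/4,-9/8,-17/16]  R=[-1,0]  so -33/32
G_8 [RRBBBBBB]  L=[-2,-3/2,-5/4,-9/8,-17/16,-33/32]  R=[-1,0]  so -65/64
G_9 [RRBBBBBBR]  L=[-2,-3/2,-5/4,-9/8,-17/16,-33/32]  R=[-65/64,-1,0]  so -131/128
G_10 [RRBBBBBBRR]  L=[-2,-3/2,-5/4,-9/8,-17/16,-33/32]  R=[-131/128,-65/64,-1,0]  so -263/256
G_11 [RRBBBBBBRRB]  L=[-2,-3/2,-5/4,-9/8,-17/16,-33/32,-263/256]  R=[-131/128,-65/64,-1,0]  so -525/512
G_12 [RRBBBBBBRRBB]  L=[-2,-3/2,-5/4,-9/8,-17/16,-33/32,-263/256,-525/512]  R=[-131/128,-65/64,-1,0]  so -1049/1024
G_13 [RRBBBBBBRRBBR]  L=[-2,-3/2,-5/4,-9/8,-17/16,-33/32,-263/256,-525/512]  R=[-1049/1024,-131/128,-65/64,-1,0]  so -2099/2048
G_14 [RRBBBBBBRRBBRR]  L=[-2,-3/2,-5/4,-9/8,-17/16,-33/32,-263/256,-525/512]  R=[-2099/2048,-1049/1024,-131/128,-65/64,-1,0]  so -4199/4096
G_15 [RRBBBBBBRRBBRRB]  L=[-2,-3/2,-5/4,-9/8,-17/16,-33/32,-263/256,-525/512,-4199/4096]  R=[-2099/2048,-1049/1024,-131/128,-65/64,-1,0]  so -8397/8192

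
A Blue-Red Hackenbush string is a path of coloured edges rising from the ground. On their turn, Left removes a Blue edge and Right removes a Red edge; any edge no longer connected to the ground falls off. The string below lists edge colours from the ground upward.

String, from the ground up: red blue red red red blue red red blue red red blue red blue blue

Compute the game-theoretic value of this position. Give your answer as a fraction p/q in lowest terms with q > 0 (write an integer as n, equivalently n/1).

val_1 [r]  L=[none]  R=[0]  gives -1
val_2 [rb]  L=[-1]  R=[0]  gives -1/2
val_3 [rbr]  L=[-1]  R=[-1/2,0]  gives -3/4
val_4 [rbrr]  L=[-1]  R=[-3/4,-1/2,0]  gives -7/8
val_5 [rbrrr]  L=[-1]  R=[-7/8,-3/4,-1/2,0]  gives -15/16
val_6 [rbrrrb]  L=[-1,-15/16]  R=[-7/8,-3/4,-1/2,0]  gives -29/32
val_7 [rbrrrbr]  L=[-1,-15/16]  R=[-29/32,-7/8,-3/4,-1/2,0]  gives -59/64
val_8 [rbrrrbrr]  L=[-1,-15/16]  R=[-59/64,-29/32,-7/8,-3/4,-1/2,0]  gives -119/128
val_9 [rbrrrbrrb]  L=[-1,-15/16,-119/128]  R=[-59/64,-29/32,-7/8,-3/4,-1/2,0]  gives -237/256
val_10 [rbrrrbrrbr]  L=[-1,-15/16,-119/128]  R=[-237/256,-59/64,-29/32,-7/8,-3/4,-1/2,0]  gives -475/512
val_11 [rbrrrbrrbrr]  L=[-1,-15/16,-119/128]  R=[-475/512,-237/256,-59/64,-29/32,-7/8,-3/4,-1/2,0]  gives -951/1024
val_12 [rbrrrbrrbrrb]  L=[-1,-15/16,-119/128,-951/1024]  R=[-475/512,-237/256,-59/64,-29/32,-7/8,-3/4,-1/2,0]  gives -1901/2048
val_13 [rbrrrbrrbrrbr]  L=[-1,-15/16,-119/128,-951/1024]  R=[-1901/2048,-475/512,-237/256,-59/64,-29/32,-7/8,-3/4,-1/2,0]  gives -3803/4096
val_14 [rbrrrbrrbrrbrb]  L=[-1,-15/16,-119/128,-951/1024,-3803/4096]  R=[-1901/2048,-475/512,-237/256,-59/64,-29/32,-7/8,-3/4,-1/2,0]  gives -7605/8192
val_15 [rbrrrbrrbrrbrbb]  L=[-1,-15/16,-119/128,-951/1024,-3803/4096,-7605/8192]  R=[-1901/2048,-475/512,-237/256,-59/64,-29/32,-7/8,-3/4,-1/2,0]  gives -15209/16384

-15209/16384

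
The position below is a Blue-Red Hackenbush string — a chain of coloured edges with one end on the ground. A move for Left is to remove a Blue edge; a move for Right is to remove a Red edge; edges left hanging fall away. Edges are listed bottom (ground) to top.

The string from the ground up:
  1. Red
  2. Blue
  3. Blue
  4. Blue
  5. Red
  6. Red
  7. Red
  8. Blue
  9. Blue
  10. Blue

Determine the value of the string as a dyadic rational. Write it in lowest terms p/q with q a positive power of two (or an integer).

Prefix values for Red Blue Blue Blue Red Red Red Blue Blue Blue via {L|R} + simplicity:
v(R) = { none | 0 } ⇒ -1
v(RB) = { -1 | 0 } ⇒ -1/2
v(RBB) = { -1, -1/2 | 0 } ⇒ -1/4
v(RBBB) = { -1, -1/2, -1/4 | 0 } ⇒ -1/8
v(RBBBR) = { -1, -1/2, -1/4 | -1/8, 0 } ⇒ -3/16
v(RBBBRR) = { -1, -1/2, -1/4 | -3/16, -1/8, 0 } ⇒ -7/32
v(RBBBRRR) = { -1, -1/2, -1/4 | -7/32, -3/16, -1/8, 0 } ⇒ -15/64
v(RBBBRRRB) = { -1, -1/2, -1/4, -15/64 | -7/32, -3/16, -1/8, 0 } ⇒ -29/128
v(RBBBRRRBB) = { -1, -1/2, -1/4, -15/64, -29/128 | -7/32, -3/16, -1/8, 0 } ⇒ -57/256
v(RBBBRRRBBB) = { -1, -1/2, -1/4, -15/64, -29/128, -57/256 | -7/32, -3/16, -1/8, 0 } ⇒ -113/512

-113/512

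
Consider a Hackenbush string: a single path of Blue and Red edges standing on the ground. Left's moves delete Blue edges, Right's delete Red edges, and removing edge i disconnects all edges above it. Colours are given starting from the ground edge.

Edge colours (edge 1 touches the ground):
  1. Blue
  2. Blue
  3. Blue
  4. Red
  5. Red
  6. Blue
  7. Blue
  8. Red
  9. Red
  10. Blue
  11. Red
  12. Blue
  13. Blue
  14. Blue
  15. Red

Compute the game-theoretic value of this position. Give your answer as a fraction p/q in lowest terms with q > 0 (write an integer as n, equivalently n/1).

Build value(s[:k]) for k = 1..15, string s = Blue Blue Blue Red Red Blue Blue Red Red Blue Red Blue Blue Blue Red.
value_1 [B]  L=[0]  R=[∅]  gives 1
value_2 [BB]  L=[0, 1]  R=[∅]  gives 2
value_3 [BBB]  L=[0, 1, 2]  R=[∅]  gives 3
value_4 [BBBR]  L=[0, 1, 2]  R=[3]  gives 5/2
value_5 [BBBRR]  L=[0, 1, 2]  R=[5/2, 3]  gives 9/4
value_6 [BBBRRB]  L=[0, 1, 2, 9/4]  R=[5/2, 3]  gives 19/8
value_7 [BBBRRBB]  L=[0, 1, 2, 9/4, 19/8]  R=[5/2, 3]  gives 39/16
value_8 [BBBRRBBR]  L=[0, 1, 2, 9/4, 19/8]  R=[39/16, 5/2, 3]  gives 77/32
value_9 [BBBRRBBRR]  L=[0, 1, 2, 9/4, 19/8]  R=[77/32, 39/16, 5/2, 3]  gives 153/64
value_10 [BBBRRBBRRB]  L=[0, 1, 2, 9/4, 19/8, 153/64]  R=[77/32, 39/16, 5/2, 3]  gives 307/128
value_11 [BBBRRBBRRBR]  L=[0, 1, 2, 9/4, 19/8, 153/64]  R=[307/128, 77/32, 39/16, 5/2, 3]  gives 613/256
value_12 [BBBRRBBRRBRB]  L=[0, 1, 2, 9/4, 19/8, 153/64, 613/256]  R=[307/128, 77/32, 39/16, 5/2, 3]  gives 1227/512
value_13 [BBBRRBBRRBRBB]  L=[0, 1, 2, 9/4, 19/8, 153/64, 613/256, 1227/512]  R=[307/128, 77/32, 39/16, 5/2, 3]  gives 2455/1024
value_14 [BBBRRBBRRBRBBB]  L=[0, 1, 2, 9/4, 19/8, 153/64, 613/256, 1227/512, 2455/1024]  R=[307/128, 77/32, 39/16, 5/2, 3]  gives 4911/2048
value_15 [BBBRRBBRRBRBBBR]  L=[0, 1, 2, 9/4, 19/8, 153/64, 613/256, 1227/512, 2455/1024]  R=[4911/2048, 307/128, 77/32, 39/16, 5/2, 3]  gives 9821/4096

9821/4096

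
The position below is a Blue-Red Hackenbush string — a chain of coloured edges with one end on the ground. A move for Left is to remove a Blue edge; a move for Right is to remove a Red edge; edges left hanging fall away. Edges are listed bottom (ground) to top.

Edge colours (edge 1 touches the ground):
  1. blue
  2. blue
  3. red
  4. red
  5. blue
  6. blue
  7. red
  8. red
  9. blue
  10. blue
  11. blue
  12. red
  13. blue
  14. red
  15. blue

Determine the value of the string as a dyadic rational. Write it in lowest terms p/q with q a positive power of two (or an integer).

Prefix values for blue blue red red blue blue red red blue blue blue red blue red blue via {L|R} + simplicity:
1 of 15 · b · max L 0 · min R +∞ => 1
2 of 15 · bb · max L 1 · min R +∞ => 2
3 of 15 · bbr · max L 1 · min R 2 => 3/2
4 of 15 · bbrr · max L 1 · min R 3/2 => 5/4
5 of 15 · bbrrb · max L 5/4 · min R 3/2 => 11/8
6 of 15 · bbrrbb · max L 11/8 · min R 3/2 => 23/16
7 of 15 · bbrrbbr · max L 11/8 · min R 23/16 => 45/32
8 of 15 · bbrrbbrr · max L 11/8 · min R 45/32 => 89/64
9 of 15 · bbrrbbrrb · max L 89/64 · min R 45/32 => 179/128
10 of 15 · bbrrbbrrbb · max L 179/128 · min R 45/32 => 359/256
11 of 15 · bbrrbbrrbbb · max L 359/256 · min R 45/32 => 719/512
12 of 15 · bbrrbbrrbbbr · max L 359/256 · min R 719/512 => 1437/1024
13 of 15 · bbrrbbrrbbbrb · max L 1437/1024 · min R 719/512 => 2875/2048
14 of 15 · bbrrbbrrbbbrbr · max L 1437/1024 · min R 2875/2048 => 5749/4096
15 of 15 · bbrrbbrrbbbrbrb · max L 5749/4096 · min R 2875/2048 => 11499/8192

11499/8192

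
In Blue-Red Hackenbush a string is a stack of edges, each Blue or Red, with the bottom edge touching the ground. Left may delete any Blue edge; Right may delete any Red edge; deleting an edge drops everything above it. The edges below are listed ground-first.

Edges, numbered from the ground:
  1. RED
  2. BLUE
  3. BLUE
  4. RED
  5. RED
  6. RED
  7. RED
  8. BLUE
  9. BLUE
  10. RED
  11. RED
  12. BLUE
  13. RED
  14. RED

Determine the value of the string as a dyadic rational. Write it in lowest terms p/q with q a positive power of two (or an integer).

edge 1 of 14 (RED): { · | 0 } -> -1
edge 2 of 14 (BLUE): { -1 | 0 } -> -1/2
edge 3 of 14 (BLUE): { -1,-1/2 | 0 } -> -1/4
edge 4 of 14 (RED): { -1,-1/2 | -1/4,0 } -> -3/8
edge 5 of 14 (RED): { -1,-1/2 | -3/8,-1/4,0 } -> -7/16
edge 6 of 14 (RED): { -1,-1/2 | -7/16,-3/8,-1/4,0 } -> -15/32
edge 7 of 14 (RED): { -1,-1/2 | -15/32,-7/16,-3/8,-1/4,0 } -> -31/64
edge 8 of 14 (BLUE): { -1,-1/2,-31/64 | -15/32,-7/16,-3/8,-1/4,0 } -> -61/128
edge 9 of 14 (BLUE): { -1,-1/2,-31/64,-61/128 | -15/32,-7/16,-3/8,-1/4,0 } -> -121/256
edge 10 of 14 (RED): { -1,-1/2,-31/64,-61/128 | -121/256,-15/32,-7/16,-3/8,-1/4,0 } -> -243/512
edge 11 of 14 (RED): { -1,-1/2,-31/64,-61/128 | -243/512,-121/256,-15/32,-7/16,-3/8,-1/4,0 } -> -487/1024
edge 12 of 14 (BLUE): { -1,-1/2,-31/64,-61/128,-487/1024 | -243/512,-121/256,-15/32,-7/16,-3/8,-1/4,0 } -> -973/2048
edge 13 of 14 (RED): { -1,-1/2,-31/64,-61/128,-487/1024 | -973/2048,-243/512,-121/256,-15/32,-7/16,-3/8,-1/4,0 } -> -1947/4096
edge 14 of 14 (RED): { -1,-1/2,-31/64,-61/128,-487/1024 | -1947/4096,-973/2048,-243/512,-121/256,-15/32,-7/16,-3/8,-1/4,0 } -> -3895/8192

-3895/8192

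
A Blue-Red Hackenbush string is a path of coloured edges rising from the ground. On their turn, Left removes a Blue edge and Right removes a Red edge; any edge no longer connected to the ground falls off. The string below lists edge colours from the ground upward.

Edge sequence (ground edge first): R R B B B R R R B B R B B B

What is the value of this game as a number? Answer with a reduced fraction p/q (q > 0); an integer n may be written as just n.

-5009/4096

edge 1 of 14 (R): { none | 0 } ⇒ -1
edge 2 of 14 (R): { none | -1; 0 } ⇒ -2
edge 3 of 14 (B): { -2 | -1; 0 } ⇒ -3/2
edge 4 of 14 (B): { -2; -3/2 | -1; 0 } ⇒ -5/4
edge 5 of 14 (B): { -2; -3/2; -5/4 | -1; 0 } ⇒ -9/8
edge 6 of 14 (R): { -2; -3/2; -5/4 | -9/8; -1; 0 } ⇒ -19/16
edge 7 of 14 (R): { -2; -3/2; -5/4 | -19/16; -9/8; -1; 0 } ⇒ -39/32
edge 8 of 14 (R): { -2; -3/2; -5/4 | -39/32; -19/16; -9/8; -1; 0 } ⇒ -79/64
edge 9 of 14 (B): { -2; -3/2; -5/4; -79/64 | -39/32; -19/16; -9/8; -1; 0 } ⇒ -157/128
edge 10 of 14 (B): { -2; -3/2; -5/4; -79/64; -157/128 | -39/32; -19/16; -9/8; -1; 0 } ⇒ -313/256
edge 11 of 14 (R): { -2; -3/2; -5/4; -79/64; -157/128 | -313/256; -39/32; -19/16; -9/8; -1; 0 } ⇒ -627/512
edge 12 of 14 (B): { -2; -3/2; -5/4; -79/64; -157/128; -627/512 | -313/256; -39/32; -19/16; -9/8; -1; 0 } ⇒ -1253/1024
edge 13 of 14 (B): { -2; -3/2; -5/4; -79/64; -157/128; -627/512; -1253/1024 | -313/256; -39/32; -19/16; -9/8; -1; 0 } ⇒ -2505/2048
edge 14 of 14 (B): { -2; -3/2; -5/4; -79/64; -157/128; -627/512; -1253/1024; -2505/2048 | -313/256; -39/32; -19/16; -9/8; -1; 0 } ⇒ -5009/4096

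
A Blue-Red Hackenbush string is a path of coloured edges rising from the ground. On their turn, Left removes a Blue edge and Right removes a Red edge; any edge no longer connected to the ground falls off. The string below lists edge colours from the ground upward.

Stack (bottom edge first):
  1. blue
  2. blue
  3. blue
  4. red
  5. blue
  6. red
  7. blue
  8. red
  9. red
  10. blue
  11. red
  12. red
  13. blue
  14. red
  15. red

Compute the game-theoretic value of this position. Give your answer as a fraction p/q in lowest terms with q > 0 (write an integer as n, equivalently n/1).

Recurse on prefixes of the 15-edge string blue blue blue red blue red blue red red blue red red blue red red:
step 1: add blue to get b; options L={ 0 } R={ — } => 1
step 2: add blue to get bb; options L={ 0, 1 } R={ — } => 2
step 3: add blue to get bbb; options L={ 0, 1, 2 } R={ — } => 3
step 4: add red to get bbbr; options L={ 0, 1, 2 } R={ 3 } => 5/2
step 5: add blue to get bbbrb; options L={ 0, 1, 2, 5/2 } R={ 3 } => 11/4
step 6: add red to get bbbrbr; options L={ 0, 1, 2, 5/2 } R={ 11/4, 3 } => 21/8
step 7: add blue to get bbbrbrb; options L={ 0, 1, 2, 5/2, 21/8 } R={ 11/4, 3 } => 43/16
step 8: add red to get bbbrbrbr; options L={ 0, 1, 2, 5/2, 21/8 } R={ 43/16, 11/4, 3 } => 85/32
step 9: add red to get bbbrbrbrr; options L={ 0, 1, 2, 5/2, 21/8 } R={ 85/32, 43/16, 11/4, 3 } => 169/64
step 10: add blue to get bbbrbrbrrb; options L={ 0, 1, 2, 5/2, 21/8, 169/64 } R={ 85/32, 43/16, 11/4, 3 } => 339/128
step 11: add red to get bbbrbrbrrbr; options L={ 0, 1, 2, 5/2, 21/8, 169/64 } R={ 339/128, 85/32, 43/16, 11/4, 3 } => 677/256
step 12: add red to get bbbrbrbrrbrr; options L={ 0, 1, 2, 5/2, 21/8, 169/64 } R={ 677/256, 339/128, 85/32, 43/16, 11/4, 3 } => 1353/512
step 13: add blue to get bbbrbrbrrbrrb; options L={ 0, 1, 2, 5/2, 21/8, 169/64, 1353/512 } R={ 677/256, 339/128, 85/32, 43/16, 11/4, 3 } => 2707/1024
step 14: add red to get bbbrbrbrrbrrbr; options L={ 0, 1, 2, 5/2, 21/8, 169/64, 1353/512 } R={ 2707/1024, 677/256, 339/128, 85/32, 43/16, 11/4, 3 } => 5413/2048
step 15: add red to get bbbrbrbrrbrrbrr; options L={ 0, 1, 2, 5/2, 21/8, 169/64, 1353/512 } R={ 5413/2048, 2707/1024, 677/256, 339/128, 85/32, 43/16, 11/4, 3 } => 10825/4096

10825/4096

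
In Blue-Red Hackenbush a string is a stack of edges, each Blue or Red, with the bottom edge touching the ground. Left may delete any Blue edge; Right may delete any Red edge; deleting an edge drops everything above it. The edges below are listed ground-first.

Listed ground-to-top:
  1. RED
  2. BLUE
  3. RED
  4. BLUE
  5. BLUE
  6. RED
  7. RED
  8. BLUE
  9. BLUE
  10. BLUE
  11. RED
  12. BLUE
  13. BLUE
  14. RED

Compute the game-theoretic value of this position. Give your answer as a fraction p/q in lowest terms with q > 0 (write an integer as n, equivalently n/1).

edge 1 of 14 (RED): { (no moves) | 0 } ⇒ -1
edge 2 of 14 (BLUE): { -1 | 0 } ⇒ -1/2
edge 3 of 14 (RED): { -1 | -1/2, 0 } ⇒ -3/4
edge 4 of 14 (BLUE): { -1, -3/4 | -1/2, 0 } ⇒ -5/8
edge 5 of 14 (BLUE): { -1, -3/4, -5/8 | -1/2, 0 } ⇒ -9/16
edge 6 of 14 (RED): { -1, -3/4, -5/8 | -9/16, -1/2, 0 } ⇒ -19/32
edge 7 of 14 (RED): { -1, -3/4, -5/8 | -19/32, -9/16, -1/2, 0 } ⇒ -39/64
edge 8 of 14 (BLUE): { -1, -3/4, -5/8, -39/64 | -19/32, -9/16, -1/2, 0 } ⇒ -77/128
edge 9 of 14 (BLUE): { -1, -3/4, -5/8, -39/64, -77/128 | -19/32, -9/16, -1/2, 0 } ⇒ -153/256
edge 10 of 14 (BLUE): { -1, -3/4, -5/8, -39/64, -77/128, -153/256 | -19/32, -9/16, -1/2, 0 } ⇒ -305/512
edge 11 of 14 (RED): { -1, -3/4, -5/8, -39/64, -77/128, -153/256 | -305/512, -19/32, -9/16, -1/2, 0 } ⇒ -611/1024
edge 12 of 14 (BLUE): { -1, -3/4, -5/8, -39/64, -77/128, -153/256, -611/1024 | -305/512, -19/32, -9/16, -1/2, 0 } ⇒ -1221/2048
edge 13 of 14 (BLUE): { -1, -3/4, -5/8, -39/64, -77/128, -153/256, -611/1024, -1221/2048 | -305/512, -19/32, -9/16, -1/2, 0 } ⇒ -2441/4096
edge 14 of 14 (RED): { -1, -3/4, -5/8, -39/64, -77/128, -153/256, -611/1024, -1221/2048 | -2441/4096, -305/512, -19/32, -9/16, -1/2, 0 } ⇒ -4883/8192

-4883/8192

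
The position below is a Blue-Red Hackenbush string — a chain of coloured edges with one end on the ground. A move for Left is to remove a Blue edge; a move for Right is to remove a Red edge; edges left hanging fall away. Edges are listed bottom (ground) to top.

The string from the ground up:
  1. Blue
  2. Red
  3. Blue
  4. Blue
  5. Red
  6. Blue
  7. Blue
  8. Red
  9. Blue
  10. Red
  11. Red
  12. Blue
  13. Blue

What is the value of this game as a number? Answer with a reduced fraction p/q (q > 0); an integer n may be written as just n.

3495/4096

step 1: add Blue to get B; options L={ 0 } R={ none } so 1
step 2: add Red to get BR; options L={ 0 } R={ 1 } so 1/2
step 3: add Blue to get BRB; options L={ 0 1/2 } R={ 1 } so 3/4
step 4: add Blue to get BRBB; options L={ 0 1/2 3/4 } R={ 1 } so 7/8
step 5: add Red to get BRBBR; options L={ 0 1/2 3/4 } R={ 7/8 1 } so 13/16
step 6: add Blue to get BRBBRB; options L={ 0 1/2 3/4 13/16 } R={ 7/8 1 } so 27/32
step 7: add Blue to get BRBBRBB; options L={ 0 1/2 3/4 13/16 27/32 } R={ 7/8 1 } so 55/64
step 8: add Red to get BRBBRBBR; options L={ 0 1/2 3/4 13/16 27/32 } R={ 55/64 7/8 1 } so 109/128
step 9: add Blue to get BRBBRBBRB; options L={ 0 1/2 3/4 13/16 27/32 109/128 } R={ 55/64 7/8 1 } so 219/256
step 10: add Red to get BRBBRBBRBR; options L={ 0 1/2 3/4 13/16 27/32 109/128 } R={ 219/256 55/64 7/8 1 } so 437/512
step 11: add Red to get BRBBRBBRBRR; options L={ 0 1/2 3/4 13/16 27/32 109/128 } R={ 437/512 219/256 55/64 7/8 1 } so 873/1024
step 12: add Blue to get BRBBRBBRBRRB; options L={ 0 1/2 3/4 13/16 27/32 109/128 873/1024 } R={ 437/512 219/256 55/64 7/8 1 } so 1747/2048
step 13: add Blue to get BRBBRBBRBRRBB; options L={ 0 1/2 3/4 13/16 27/32 109/128 873/1024 1747/2048 } R={ 437/512 219/256 55/64 7/8 1 } so 3495/4096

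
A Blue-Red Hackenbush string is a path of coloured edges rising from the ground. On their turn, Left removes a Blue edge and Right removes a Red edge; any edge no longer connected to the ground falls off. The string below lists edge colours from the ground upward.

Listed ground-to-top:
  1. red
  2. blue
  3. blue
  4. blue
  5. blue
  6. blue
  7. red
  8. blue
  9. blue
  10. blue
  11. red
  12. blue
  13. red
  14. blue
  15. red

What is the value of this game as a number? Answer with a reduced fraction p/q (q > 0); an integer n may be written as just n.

edge 1 of 15 (red): { none | 0 } ⇒ -1
edge 2 of 15 (blue): { -1 | 0 } ⇒ -1/2
edge 3 of 15 (blue): { -1,-1/2 | 0 } ⇒ -1/4
edge 4 of 15 (blue): { -1,-1/2,-1/4 | 0 } ⇒ -1/8
edge 5 of 15 (blue): { -1,-1/2,-1/4,-1/8 | 0 } ⇒ -1/16
edge 6 of 15 (blue): { -1,-1/2,-1/4,-1/8,-1/16 | 0 } ⇒ -1/32
edge 7 of 15 (red): { -1,-1/2,-1/4,-1/8,-1/16 | -1/32,0 } ⇒ -3/64
edge 8 of 15 (blue): { -1,-1/2,-1/4,-1/8,-1/16,-3/64 | -1/32,0 } ⇒ -5/128
edge 9 of 15 (blue): { -1,-1/2,-1/4,-1/8,-1/16,-3/64,-5/128 | -1/32,0 } ⇒ -9/256
edge 10 of 15 (blue): { -1,-1/2,-1/4,-1/8,-1/16,-3/64,-5/128,-9/256 | -1/32,0 } ⇒ -17/512
edge 11 of 15 (red): { -1,-1/2,-1/4,-1/8,-1/16,-3/64,-5/128,-9/256 | -17/512,-1/32,0 } ⇒ -35/1024
edge 12 of 15 (blue): { -1,-1/2,-1/4,-1/8,-1/16,-3/64,-5/128,-9/256,-35/1024 | -17/512,-1/32,0 } ⇒ -69/2048
edge 13 of 15 (red): { -1,-1/2,-1/4,-1/8,-1/16,-3/64,-5/128,-9/256,-35/1024 | -69/2048,-17/512,-1/32,0 } ⇒ -139/4096
edge 14 of 15 (blue): { -1,-1/2,-1/4,-1/8,-1/16,-3/64,-5/128,-9/256,-35/1024,-139/4096 | -69/2048,-17/512,-1/32,0 } ⇒ -277/8192
edge 15 of 15 (red): { -1,-1/2,-1/4,-1/8,-1/16,-3/64,-5/128,-9/256,-35/1024,-139/4096 | -277/8192,-69/2048,-17/512,-1/32,0 } ⇒ -555/16384

-555/16384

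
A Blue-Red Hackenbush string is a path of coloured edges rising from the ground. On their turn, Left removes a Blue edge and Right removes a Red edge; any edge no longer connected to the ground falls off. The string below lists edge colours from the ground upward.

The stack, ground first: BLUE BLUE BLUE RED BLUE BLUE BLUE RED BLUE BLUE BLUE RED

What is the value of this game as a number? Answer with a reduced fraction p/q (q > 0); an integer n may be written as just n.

1501/512

Recurse on prefixes of the 12-edge string BLUE BLUE BLUE RED BLUE BLUE BLUE RED BLUE BLUE BLUE RED:
g(B) = { 0 |  } → 1
g(BB) = { 0, 1 |  } → 2
g(BBB) = { 0, 1, 2 |  } → 3
g(BBBR) = { 0, 1, 2 | 3 } → 5/2
g(BBBRB) = { 0, 1, 2, 5/2 | 3 } → 11/4
g(BBBRBB) = { 0, 1, 2, 5/2, 11/4 | 3 } → 23/8
g(BBBRBBB) = { 0, 1, 2, 5/2, 11/4, 23/8 | 3 } → 47/16
g(BBBRBBBR) = { 0, 1, 2, 5/2, 11/4, 23/8 | 47/16, 3 } → 93/32
g(BBBRBBBRB) = { 0, 1, 2, 5/2, 11/4, 23/8, 93/32 | 47/16, 3 } → 187/64
g(BBBRBBBRBB) = { 0, 1, 2, 5/2, 11/4, 23/8, 93/32, 187/64 | 47/16, 3 } → 375/128
g(BBBRBBBRBBB) = { 0, 1, 2, 5/2, 11/4, 23/8, 93/32, 187/64, 375/128 | 47/16, 3 } → 751/256
g(BBBRBBBRBBBR) = { 0, 1, 2, 5/2, 11/4, 23/8, 93/32, 187/64, 375/128 | 751/256, 47/16, 3 } → 1501/512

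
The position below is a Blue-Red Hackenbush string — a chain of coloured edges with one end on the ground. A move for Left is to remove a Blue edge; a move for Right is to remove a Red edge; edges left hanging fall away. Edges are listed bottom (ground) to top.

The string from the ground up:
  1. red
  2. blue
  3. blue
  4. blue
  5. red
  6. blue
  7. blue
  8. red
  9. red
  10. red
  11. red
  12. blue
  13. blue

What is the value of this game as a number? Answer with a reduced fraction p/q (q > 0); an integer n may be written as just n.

-633/4096

Recurse on prefixes of the 13-edge string red blue blue blue red blue blue red red red red blue blue:
G(r) = { — | 0 } → -1
G(rb) = { -1 | 0 } → -1/2
G(rbb) = { -1, -1/2 | 0 } → -1/4
G(rbbb) = { -1, -1/2, -1/4 | 0 } → -1/8
G(rbbbr) = { -1, -1/2, -1/4 | -1/8, 0 } → -3/16
G(rbbbrb) = { -1, -1/2, -1/4, -3/16 | -1/8, 0 } → -5/32
G(rbbbrbb) = { -1, -1/2, -1/4, -3/16, -5/32 | -1/8, 0 } → -9/64
G(rbbbrbbr) = { -1, -1/2, -1/4, -3/16, -5/32 | -9/64, -1/8, 0 } → -19/128
G(rbbbrbbrr) = { -1, -1/2, -1/4, -3/16, -5/32 | -19/128, -9/64, -1/8, 0 } → -39/256
G(rbbbrbbrrr) = { -1, -1/2, -1/4, -3/16, -5/32 | -39/256, -19/128, -9/64, -1/8, 0 } → -79/512
G(rbbbrbbrrrr) = { -1, -1/2, -1/4, -3/16, -5/32 | -79/512, -39/256, -19/128, -9/64, -1/8, 0 } → -159/1024
G(rbbbrbbrrrrb) = { -1, -1/2, -1/4, -3/16, -5/32, -159/1024 | -79/512, -39/256, -19/128, -9/64, -1/8, 0 } → -317/2048
G(rbbbrbbrrrrbb) = { -1, -1/2, -1/4, -3/16, -5/32, -159/1024, -317/2048 | -79/512, -39/256, -19/128, -9/64, -1/8, 0 } → -633/4096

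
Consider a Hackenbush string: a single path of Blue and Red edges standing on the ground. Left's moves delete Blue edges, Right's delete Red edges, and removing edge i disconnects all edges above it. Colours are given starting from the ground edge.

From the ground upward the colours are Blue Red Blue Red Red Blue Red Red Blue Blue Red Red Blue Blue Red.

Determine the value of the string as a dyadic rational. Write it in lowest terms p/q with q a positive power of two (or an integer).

9421/16384

G(B) = { 0 | ∅ } = 1
G(BR) = { 0 | 1 } = 1/2
G(BRB) = { 0,1/2 | 1 } = 3/4
G(BRBR) = { 0,1/2 | 3/4,1 } = 5/8
G(BRBRR) = { 0,1/2 | 5/8,3/4,1 } = 9/16
G(BRBRRB) = { 0,1/2,9/16 | 5/8,3/4,1 } = 19/32
G(BRBRRBR) = { 0,1/2,9/16 | 19/32,5/8,3/4,1 } = 37/64
G(BRBRRBRR) = { 0,1/2,9/16 | 37/64,19/32,5/8,3/4,1 } = 73/128
G(BRBRRBRRB) = { 0,1/2,9/16,73/128 | 37/64,19/32,5/8,3/4,1 } = 147/256
G(BRBRRBRRBB) = { 0,1/2,9/16,73/128,147/256 | 37/64,19/32,5/8,3/4,1 } = 295/512
G(BRBRRBRRBBR) = { 0,1/2,9/16,73/128,147/256 | 295/512,37/64,19/32,5/8,3/4,1 } = 589/1024
G(BRBRRBRRBBRR) = { 0,1/2,9/16,73/128,147/256 | 589/1024,295/512,37/64,19/32,5/8,3/4,1 } = 1177/2048
G(BRBRRBRRBBRRB) = { 0,1/2,9/16,73/128,147/256,1177/2048 | 589/1024,295/512,37/64,19/32,5/8,3/4,1 } = 2355/4096
G(BRBRRBRRBBRRBB) = { 0,1/2,9/16,73/128,147/256,1177/2048,2355/4096 | 589/1024,295/512,37/64,19/32,5/8,3/4,1 } = 4711/8192
G(BRBRRBRRBBRRBBR) = { 0,1/2,9/16,73/128,147/256,1177/2048,2355/4096 | 4711/8192,589/1024,295/512,37/64,19/32,5/8,3/4,1 } = 9421/16384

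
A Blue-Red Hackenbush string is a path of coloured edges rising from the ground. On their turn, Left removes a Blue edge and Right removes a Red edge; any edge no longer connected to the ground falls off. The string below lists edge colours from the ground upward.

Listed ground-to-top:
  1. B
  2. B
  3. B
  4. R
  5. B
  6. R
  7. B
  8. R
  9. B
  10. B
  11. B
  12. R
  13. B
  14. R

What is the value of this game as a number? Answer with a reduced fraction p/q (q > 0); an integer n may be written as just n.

Recurse on prefixes of the 14-edge string B B B R B R B R B B B R B R:
1 of 14 · B · max L 0 · min R +∞ gives 1
2 of 14 · BB · max L 1 · min R +∞ gives 2
3 of 14 · BBB · max L 2 · min R +∞ gives 3
4 of 14 · BBBR · max L 2 · min R 3 gives 5/2
5 of 14 · BBBRB · max L 5/2 · min R 3 gives 11/4
6 of 14 · BBBRBR · max L 5/2 · min R 11/4 gives 21/8
7 of 14 · BBBRBRB · max L 21/8 · min R 11/4 gives 43/16
8 of 14 · BBBRBRBR · max L 21/8 · min R 43/16 gives 85/32
9 of 14 · BBBRBRBRB · max L 85/32 · min R 43/16 gives 171/64
10 of 14 · BBBRBRBRBB · max L 171/64 · min R 43/16 gives 343/128
11 of 14 · BBBRBRBRBBB · max L 343/128 · min R 43/16 gives 687/256
12 of 14 · BBBRBRBRBBBR · max L 343/128 · min R 687/256 gives 1373/512
13 of 14 · BBBRBRBRBBBRB · max L 1373/512 · min R 687/256 gives 2747/1024
14 of 14 · BBBRBRBRBBBRBR · max L 1373/512 · min R 2747/1024 gives 5493/2048

5493/2048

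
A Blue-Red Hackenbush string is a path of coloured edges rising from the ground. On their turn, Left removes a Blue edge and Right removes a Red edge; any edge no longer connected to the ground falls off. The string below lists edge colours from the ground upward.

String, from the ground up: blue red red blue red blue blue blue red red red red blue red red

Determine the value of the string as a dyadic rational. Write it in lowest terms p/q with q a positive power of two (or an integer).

5897/16384

b: Left { 0 }, Right { — } → simplest 1
br: Left { 0 }, Right { 1 } → simplest 1/2
brr: Left { 0 }, Right { 1/2; 1 } → simplest 1/4
brrb: Left { 0; 1/4 }, Right { 1/2; 1 } → simplest 3/8
brrbr: Left { 0; 1/4 }, Right { 3/8; 1/2; 1 } → simplest 5/16
brrbrb: Left { 0; 1/4; 5/16 }, Right { 3/8; 1/2; 1 } → simplest 11/32
brrbrbb: Left { 0; 1/4; 5/16; 11/32 }, Right { 3/8; 1/2; 1 } → simplest 23/64
brrbrbbb: Left { 0; 1/4; 5/16; 11/32; 23/64 }, Right { 3/8; 1/2; 1 } → simplest 47/128
brrbrbbbr: Left { 0; 1/4; 5/16; 11/32; 23/64 }, Right { 47/128; 3/8; 1/2; 1 } → simplest 93/256
brrbrbbbrr: Left { 0; 1/4; 5/16; 11/32; 23/64 }, Right { 93/256; 47/128; 3/8; 1/2; 1 } → simplest 185/512
brrbrbbbrrr: Left { 0; 1/4; 5/16; 11/32; 23/64 }, Right { 185/512; 93/256; 47/128; 3/8; 1/2; 1 } → simplest 369/1024
brrbrbbbrrrr: Left { 0; 1/4; 5/16; 11/32; 23/64 }, Right { 369/1024; 185/512; 93/256; 47/128; 3/8; 1/2; 1 } → simplest 737/2048
brrbrbbbrrrrb: Left { 0; 1/4; 5/16; 11/32; 23/64; 737/2048 }, Right { 369/1024; 185/512; 93/256; 47/128; 3/8; 1/2; 1 } → simplest 1475/4096
brrbrbbbrrrrbr: Left { 0; 1/4; 5/16; 11/32; 23/64; 737/2048 }, Right { 1475/4096; 369/1024; 185/512; 93/256; 47/128; 3/8; 1/2; 1 } → simplest 2949/8192
brrbrbbbrrrrbrr: Left { 0; 1/4; 5/16; 11/32; 23/64; 737/2048 }, Right { 2949/8192; 1475/4096; 369/1024; 185/512; 93/256; 47/128; 3/8; 1/2; 1 } → simplest 5897/16384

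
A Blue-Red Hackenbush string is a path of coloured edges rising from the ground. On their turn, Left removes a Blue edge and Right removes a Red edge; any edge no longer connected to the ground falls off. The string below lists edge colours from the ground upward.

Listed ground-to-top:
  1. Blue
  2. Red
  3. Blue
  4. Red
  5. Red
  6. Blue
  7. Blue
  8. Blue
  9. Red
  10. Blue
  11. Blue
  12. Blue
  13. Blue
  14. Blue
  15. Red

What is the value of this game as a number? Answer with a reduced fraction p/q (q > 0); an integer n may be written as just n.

edge 1 of 15 (Blue): { 0 | — } — 1
edge 2 of 15 (Red): { 0 | 1 } — 1/2
edge 3 of 15 (Blue): { 0, 1/2 | 1 } — 3/4
edge 4 of 15 (Red): { 0, 1/2 | 3/4, 1 } — 5/8
edge 5 of 15 (Red): { 0, 1/2 | 5/8, 3/4, 1 } — 9/16
edge 6 of 15 (Blue): { 0, 1/2, 9/16 | 5/8, 3/4, 1 } — 19/32
edge 7 of 15 (Blue): { 0, 1/2, 9/16, 19/32 | 5/8, 3/4, 1 } — 39/64
edge 8 of 15 (Blue): { 0, 1/2, 9/16, 19/32, 39/64 | 5/8, 3/4, 1 } — 79/128
edge 9 of 15 (Red): { 0, 1/2, 9/16, 19/32, 39/64 | 79/128, 5/8, 3/4, 1 } — 157/256
edge 10 of 15 (Blue): { 0, 1/2, 9/16, 19/32, 39/64, 157/256 | 79/128, 5/8, 3/4, 1 } — 315/512
edge 11 of 15 (Blue): { 0, 1/2, 9/16, 19/32, 39/64, 157/256, 315/512 | 79/128, 5/8, 3/4, 1 } — 631/1024
edge 12 of 15 (Blue): { 0, 1/2, 9/16, 19/32, 39/64, 157/256, 315/512, 631/1024 | 79/128, 5/8, 3/4, 1 } — 1263/2048
edge 13 of 15 (Blue): { 0, 1/2, 9/16, 19/32, 39/64, 157/256, 315/512, 631/1024, 1263/2048 | 79/128, 5/8, 3/4, 1 } — 2527/4096
edge 14 of 15 (Blue): { 0, 1/2, 9/16, 19/32, 39/64, 157/256, 315/512, 631/1024, 1263/2048, 2527/4096 | 79/128, 5/8, 3/4, 1 } — 5055/8192
edge 15 of 15 (Red): { 0, 1/2, 9/16, 19/32, 39/64, 157/256, 315/512, 631/1024, 1263/2048, 2527/4096 | 5055/8192, 79/128, 5/8, 3/4, 1 } — 10109/16384

10109/16384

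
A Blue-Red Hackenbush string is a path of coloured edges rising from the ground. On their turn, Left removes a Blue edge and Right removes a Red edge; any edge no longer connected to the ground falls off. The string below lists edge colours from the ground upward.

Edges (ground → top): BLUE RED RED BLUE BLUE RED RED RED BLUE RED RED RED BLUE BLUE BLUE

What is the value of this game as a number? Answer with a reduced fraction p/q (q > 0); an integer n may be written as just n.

v(B) = { 0 |  } → 1
v(BR) = { 0 | 1 } → 1/2
v(BRR) = { 0 | 1/2; 1 } → 1/4
v(BRRB) = { 0; 1/4 | 1/2; 1 } → 3/8
v(BRRBB) = { 0; 1/4; 3/8 | 1/2; 1 } → 7/16
v(BRRBBR) = { 0; 1/4; 3/8 | 7/16; 1/2; 1 } → 13/32
v(BRRBBRR) = { 0; 1/4; 3/8 | 13/32; 7/16; 1/2; 1 } → 25/64
v(BRRBBRRR) = { 0; 1/4; 3/8 | 25/64; 13/32; 7/16; 1/2; 1 } → 49/128
v(BRRBBRRRB) = { 0; 1/4; 3/8; 49/128 | 25/64; 13/32; 7/16; 1/2; 1 } → 99/256
v(BRRBBRRRBR) = { 0; 1/4; 3/8; 49/128 | 99/256; 25/64; 13/32; 7/16; 1/2; 1 } → 197/512
v(BRRBBRRRBRR) = { 0; 1/4; 3/8; 49/128 | 197/512; 99/256; 25/64; 13/32; 7/16; 1/2; 1 } → 393/1024
v(BRRBBRRRBRRR) = { 0; 1/4; 3/8; 49/128 | 393/1024; 197/512; 99/256; 25/64; 13/32; 7/16; 1/2; 1 } → 785/2048
v(BRRBBRRRBRRRB) = { 0; 1/4; 3/8; 49/128; 785/2048 | 393/1024; 197/512; 99/256; 25/64; 13/32; 7/16; 1/2; 1 } → 1571/4096
v(BRRBBRRRBRRRBB) = { 0; 1/4; 3/8; 49/128; 785/2048; 1571/4096 | 393/1024; 197/512; 99/256; 25/64; 13/32; 7/16; 1/2; 1 } → 3143/8192
v(BRRBBRRRBRRRBBB) = { 0; 1/4; 3/8; 49/128; 785/2048; 1571/4096; 3143/8192 | 393/1024; 197/512; 99/256; 25/64; 13/32; 7/16; 1/2; 1 } → 6287/16384

6287/16384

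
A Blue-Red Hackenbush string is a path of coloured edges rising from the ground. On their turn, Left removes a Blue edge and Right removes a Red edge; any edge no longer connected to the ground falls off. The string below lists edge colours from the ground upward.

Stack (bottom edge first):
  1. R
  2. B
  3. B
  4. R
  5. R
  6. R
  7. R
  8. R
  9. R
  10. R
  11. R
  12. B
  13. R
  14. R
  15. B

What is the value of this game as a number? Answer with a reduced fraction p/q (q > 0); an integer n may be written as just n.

-8173/16384

value_1 [R]  L=[]  R=[0]  => -1
value_2 [RB]  L=[-1]  R=[0]  => -1/2
value_3 [RBB]  L=[-1 -1/2]  R=[0]  => -1/4
value_4 [RBBR]  L=[-1 -1/2]  R=[-1/4 0]  => -3/8
value_5 [RBBRR]  L=[-1 -1/2]  R=[-3/8 -1/4 0]  => -7/16
value_6 [RBBRRR]  L=[-1 -1/2]  R=[-7/16 -3/8 -1/4 0]  => -15/32
value_7 [RBBRRRR]  L=[-1 -1/2]  R=[-15/32 -7/16 -3/8 -1/4 0]  => -31/64
value_8 [RBBRRRRR]  L=[-1 -1/2]  R=[-31/64 -15/32 -7/16 -3/8 -1/4 0]  => -63/128
value_9 [RBBRRRRRR]  L=[-1 -1/2]  R=[-63/128 -31/64 -15/32 -7/16 -3/8 -1/4 0]  => -127/256
value_10 [RBBRRRRRRR]  L=[-1 -1/2]  R=[-127/256 -63/128 -31/64 -15/32 -7/16 -3/8 -1/4 0]  => -255/512
value_11 [RBBRRRRRRRR]  L=[-1 -1/2]  R=[-255/512 -127/256 -63/128 -31/64 -15/32 -7/16 -3/8 -1/4 0]  => -511/1024
value_12 [RBBRRRRRRRRB]  L=[-1 -1/2 -511/1024]  R=[-255/512 -127/256 -63/128 -31/64 -15/32 -7/16 -3/8 -1/4 0]  => -1021/2048
value_13 [RBBRRRRRRRRBR]  L=[-1 -1/2 -511/1024]  R=[-1021/2048 -255/512 -127/256 -63/128 -31/64 -15/32 -7/16 -3/8 -1/4 0]  => -2043/4096
value_14 [RBBRRRRRRRRBRR]  L=[-1 -1/2 -511/1024]  R=[-2043/4096 -1021/2048 -255/512 -127/256 -63/128 -31/64 -15/32 -7/16 -3/8 -1/4 0]  => -4087/8192
value_15 [RBBRRRRRRRRBRRB]  L=[-1 -1/2 -511/1024 -4087/8192]  R=[-2043/4096 -1021/2048 -255/512 -127/256 -63/128 -31/64 -15/32 -7/16 -3/8 -1/4 0]  => -8173/16384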